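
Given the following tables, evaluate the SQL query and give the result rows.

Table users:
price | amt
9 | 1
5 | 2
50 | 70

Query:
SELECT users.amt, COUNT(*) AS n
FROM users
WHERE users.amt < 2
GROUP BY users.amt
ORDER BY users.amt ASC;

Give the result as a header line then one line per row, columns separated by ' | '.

== RESULT ==
users.amt | n
1 | 1

Derivation:
After WHERE (1 rows):
users.price | users.amt
9 | 1
After GROUP BY (1 rows):
users.amt | n
1 | 1
After ORDER BY (1 rows):
users.amt | n
1 | 1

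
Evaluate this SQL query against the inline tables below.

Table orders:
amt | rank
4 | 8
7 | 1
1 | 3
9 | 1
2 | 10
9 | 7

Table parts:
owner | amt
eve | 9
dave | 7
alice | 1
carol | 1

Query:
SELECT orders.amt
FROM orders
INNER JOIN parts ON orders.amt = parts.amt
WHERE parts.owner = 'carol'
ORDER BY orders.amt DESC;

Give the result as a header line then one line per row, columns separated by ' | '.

After JOIN parts (5 rows):
orders.amt | orders.rank | parts.owner | parts.amt
7 | 1 | dave | 7
1 | 3 | alice | 1
1 | 3 | carol | 1
9 | 1 | eve | 9
9 | 7 | eve | 9
After WHERE (1 rows):
orders.amt | orders.rank | parts.owner | parts.amt
1 | 3 | carol | 1
After SELECT (1 rows):
orders.amt
1
After ORDER BY (1 rows):
orders.amt
1

== RESULT ==
orders.amt
1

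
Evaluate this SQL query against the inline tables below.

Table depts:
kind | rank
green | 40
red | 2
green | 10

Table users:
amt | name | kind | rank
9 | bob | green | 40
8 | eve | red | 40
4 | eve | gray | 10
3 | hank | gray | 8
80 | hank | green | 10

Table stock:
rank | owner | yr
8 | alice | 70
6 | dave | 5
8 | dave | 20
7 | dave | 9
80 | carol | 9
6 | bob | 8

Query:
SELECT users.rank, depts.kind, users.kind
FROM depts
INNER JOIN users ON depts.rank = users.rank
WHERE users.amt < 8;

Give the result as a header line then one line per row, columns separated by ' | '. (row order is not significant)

== RESULT ==
users.rank | depts.kind | users.kind
10 | green | gray

Derivation:
After JOIN users (4 rows):
depts.kind | depts.rank | users.amt | users.name | users.kind | users.rank
green | 40 | 9 | bob | green | 40
green | 40 | 8 | eve | red | 40
green | 10 | 4 | eve | gray | 10
green | 10 | 80 | hank | green | 10
After WHERE (1 rows):
depts.kind | depts.rank | users.amt | users.name | users.kind | users.rank
green | 10 | 4 | eve | gray | 10
After SELECT (1 rows):
users.rank | depts.kind | users.kind
10 | green | gray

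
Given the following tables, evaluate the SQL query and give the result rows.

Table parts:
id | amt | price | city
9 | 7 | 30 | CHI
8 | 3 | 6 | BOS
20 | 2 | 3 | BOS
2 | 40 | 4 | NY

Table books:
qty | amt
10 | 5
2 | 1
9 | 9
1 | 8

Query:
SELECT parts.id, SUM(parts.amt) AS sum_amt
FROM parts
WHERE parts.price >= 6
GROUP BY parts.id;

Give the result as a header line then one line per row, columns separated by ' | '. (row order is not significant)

== RESULT ==
parts.id | sum_amt
9 | 7
8 | 3

Derivation:
After WHERE (2 rows):
parts.id | parts.amt | parts.price | parts.city
9 | 7 | 30 | CHI
8 | 3 | 6 | BOS
After GROUP BY (2 rows):
parts.id | sum_amt
9 | 7
8 | 3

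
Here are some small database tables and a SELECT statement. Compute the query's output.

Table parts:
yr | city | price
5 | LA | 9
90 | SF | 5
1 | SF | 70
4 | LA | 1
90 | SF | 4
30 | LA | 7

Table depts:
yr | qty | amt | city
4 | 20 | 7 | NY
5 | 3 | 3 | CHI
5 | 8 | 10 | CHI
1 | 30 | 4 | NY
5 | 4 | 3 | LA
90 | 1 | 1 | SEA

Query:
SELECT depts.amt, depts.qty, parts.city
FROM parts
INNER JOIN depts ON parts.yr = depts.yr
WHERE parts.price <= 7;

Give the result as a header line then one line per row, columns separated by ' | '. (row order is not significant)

After JOIN depts (7 rows):
parts.yr | parts.city | parts.price | depts.yr | depts.qty | depts.amt | depts.city
5 | LA | 9 | 5 | 3 | 3 | CHI
5 | LA | 9 | 5 | 8 | 10 | CHI
5 | LA | 9 | 5 | 4 | 3 | LA
90 | SF | 5 | 90 | 1 | 1 | SEA
1 | SF | 70 | 1 | 30 | 4 | NY
4 | LA | 1 | 4 | 20 | 7 | NY
90 | SF | 4 | 90 | 1 | 1 | SEA
After WHERE (3 rows):
parts.yr | parts.city | parts.price | depts.yr | depts.qty | depts.amt | depts.city
90 | SF | 5 | 90 | 1 | 1 | SEA
4 | LA | 1 | 4 | 20 | 7 | NY
90 | SF | 4 | 90 | 1 | 1 | SEA
After SELECT (3 rows):
depts.amt | depts.qty | parts.city
1 | 1 | SF
7 | 20 | LA
1 | 1 | SF

== RESULT ==
depts.amt | depts.qty | parts.city
1 | 1 | SF
7 | 20 | LA
1 | 1 | SF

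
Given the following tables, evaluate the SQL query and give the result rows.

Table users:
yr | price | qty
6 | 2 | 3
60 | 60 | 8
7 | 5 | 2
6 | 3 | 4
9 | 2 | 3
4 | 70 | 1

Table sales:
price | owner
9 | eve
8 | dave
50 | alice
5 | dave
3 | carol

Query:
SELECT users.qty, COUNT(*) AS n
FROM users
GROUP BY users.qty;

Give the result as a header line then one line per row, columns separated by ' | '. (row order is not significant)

== RESULT ==
users.qty | n
3 | 2
8 | 1
2 | 1
4 | 1
1 | 1

Derivation:
After GROUP BY (5 rows):
users.qty | n
3 | 2
8 | 1
2 | 1
4 | 1
1 | 1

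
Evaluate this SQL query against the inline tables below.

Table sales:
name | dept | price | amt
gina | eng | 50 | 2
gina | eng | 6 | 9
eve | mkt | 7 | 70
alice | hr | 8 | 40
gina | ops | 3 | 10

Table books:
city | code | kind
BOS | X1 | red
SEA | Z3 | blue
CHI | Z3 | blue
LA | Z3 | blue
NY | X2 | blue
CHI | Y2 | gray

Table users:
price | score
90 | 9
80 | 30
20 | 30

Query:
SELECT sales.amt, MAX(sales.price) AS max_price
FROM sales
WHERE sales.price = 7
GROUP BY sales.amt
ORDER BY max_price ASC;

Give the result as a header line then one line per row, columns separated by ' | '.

== RESULT ==
sales.amt | max_price
70 | 7

Derivation:
After WHERE (1 rows):
sales.name | sales.dept | sales.price | sales.amt
eve | mkt | 7 | 70
After GROUP BY (1 rows):
sales.amt | max_price
70 | 7
After ORDER BY (1 rows):
sales.amt | max_price
70 | 7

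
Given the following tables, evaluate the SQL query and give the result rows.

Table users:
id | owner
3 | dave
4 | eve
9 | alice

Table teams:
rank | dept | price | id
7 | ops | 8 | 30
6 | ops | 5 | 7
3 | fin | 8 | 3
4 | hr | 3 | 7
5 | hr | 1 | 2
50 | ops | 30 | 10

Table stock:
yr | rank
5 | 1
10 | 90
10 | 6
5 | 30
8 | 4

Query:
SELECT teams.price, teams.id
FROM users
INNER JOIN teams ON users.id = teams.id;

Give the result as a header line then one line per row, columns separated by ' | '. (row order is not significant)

== RESULT ==
teams.price | teams.id
8 | 3

Derivation:
After JOIN teams (1 rows):
users.id | users.owner | teams.rank | teams.dept | teams.price | teams.id
3 | dave | 3 | fin | 8 | 3
After SELECT (1 rows):
teams.price | teams.id
8 | 3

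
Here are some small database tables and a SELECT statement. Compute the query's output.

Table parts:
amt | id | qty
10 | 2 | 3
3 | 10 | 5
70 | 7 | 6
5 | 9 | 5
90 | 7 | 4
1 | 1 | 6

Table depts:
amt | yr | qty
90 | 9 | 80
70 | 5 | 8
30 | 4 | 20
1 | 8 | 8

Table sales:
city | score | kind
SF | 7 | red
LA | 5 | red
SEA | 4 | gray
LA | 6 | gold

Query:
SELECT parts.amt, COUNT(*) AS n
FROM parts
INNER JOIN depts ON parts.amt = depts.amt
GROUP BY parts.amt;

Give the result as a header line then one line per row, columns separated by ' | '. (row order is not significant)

After JOIN depts (3 rows):
parts.amt | parts.id | parts.qty | depts.amt | depts.yr | depts.qty
70 | 7 | 6 | 70 | 5 | 8
90 | 7 | 4 | 90 | 9 | 80
1 | 1 | 6 | 1 | 8 | 8
After GROUP BY (3 rows):
parts.amt | n
70 | 1
90 | 1
1 | 1

== RESULT ==
parts.amt | n
70 | 1
90 | 1
1 | 1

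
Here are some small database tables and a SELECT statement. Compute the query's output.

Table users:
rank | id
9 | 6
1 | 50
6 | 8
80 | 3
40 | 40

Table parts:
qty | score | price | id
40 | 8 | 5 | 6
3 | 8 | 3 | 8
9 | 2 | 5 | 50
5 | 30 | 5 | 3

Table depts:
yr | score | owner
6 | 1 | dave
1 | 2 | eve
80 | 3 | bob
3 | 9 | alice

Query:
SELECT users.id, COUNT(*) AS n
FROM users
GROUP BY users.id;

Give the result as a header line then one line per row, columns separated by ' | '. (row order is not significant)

== RESULT ==
users.id | n
6 | 1
50 | 1
8 | 1
3 | 1
40 | 1

Derivation:
After GROUP BY (5 rows):
users.id | n
6 | 1
50 | 1
8 | 1
3 | 1
40 | 1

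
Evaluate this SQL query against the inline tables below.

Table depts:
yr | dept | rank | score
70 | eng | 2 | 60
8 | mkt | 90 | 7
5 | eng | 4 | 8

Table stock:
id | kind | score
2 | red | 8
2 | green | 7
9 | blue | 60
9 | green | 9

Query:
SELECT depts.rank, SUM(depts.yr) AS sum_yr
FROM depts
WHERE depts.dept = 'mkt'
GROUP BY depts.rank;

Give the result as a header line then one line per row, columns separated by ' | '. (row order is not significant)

== RESULT ==
depts.rank | sum_yr
90 | 8

Derivation:
After WHERE (1 rows):
depts.yr | depts.dept | depts.rank | depts.score
8 | mkt | 90 | 7
After GROUP BY (1 rows):
depts.rank | sum_yr
90 | 8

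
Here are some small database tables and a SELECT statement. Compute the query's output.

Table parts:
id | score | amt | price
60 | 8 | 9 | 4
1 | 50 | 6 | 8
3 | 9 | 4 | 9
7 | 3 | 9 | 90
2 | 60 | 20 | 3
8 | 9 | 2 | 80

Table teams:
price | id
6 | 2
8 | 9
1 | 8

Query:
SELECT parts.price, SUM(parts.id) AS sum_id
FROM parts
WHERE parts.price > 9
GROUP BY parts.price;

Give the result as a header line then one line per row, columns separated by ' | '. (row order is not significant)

After WHERE (2 rows):
parts.id | parts.score | parts.amt | parts.price
7 | 3 | 9 | 90
8 | 9 | 2 | 80
After GROUP BY (2 rows):
parts.price | sum_id
90 | 7
80 | 8

== RESULT ==
parts.price | sum_id
90 | 7
80 | 8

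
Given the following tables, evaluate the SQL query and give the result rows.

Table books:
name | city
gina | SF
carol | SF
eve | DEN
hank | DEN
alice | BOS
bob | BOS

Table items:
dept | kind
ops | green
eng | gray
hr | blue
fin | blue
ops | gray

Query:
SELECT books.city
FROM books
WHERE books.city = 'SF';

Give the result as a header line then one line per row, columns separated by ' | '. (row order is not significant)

== RESULT ==
books.city
SF
SF

Derivation:
After WHERE (2 rows):
books.name | books.city
gina | SF
carol | SF
After SELECT (2 rows):
books.city
SF
SF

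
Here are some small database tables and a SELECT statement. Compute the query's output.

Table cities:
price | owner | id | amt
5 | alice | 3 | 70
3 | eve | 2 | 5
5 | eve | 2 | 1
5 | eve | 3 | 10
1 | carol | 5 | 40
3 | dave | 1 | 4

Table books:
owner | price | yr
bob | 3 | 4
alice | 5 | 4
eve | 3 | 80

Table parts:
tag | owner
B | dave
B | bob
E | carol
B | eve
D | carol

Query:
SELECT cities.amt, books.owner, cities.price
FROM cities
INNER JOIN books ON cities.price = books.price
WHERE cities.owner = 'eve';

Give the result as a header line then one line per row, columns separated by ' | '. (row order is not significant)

== RESULT ==
cities.amt | books.owner | cities.price
5 | bob | 3
5 | eve | 3
1 | alice | 5
10 | alice | 5

Derivation:
After JOIN books (7 rows):
cities.price | cities.owner | cities.id | cities.amt | books.owner | books.price | books.yr
5 | alice | 3 | 70 | alice | 5 | 4
3 | eve | 2 | 5 | bob | 3 | 4
3 | eve | 2 | 5 | eve | 3 | 80
5 | eve | 2 | 1 | alice | 5 | 4
5 | eve | 3 | 10 | alice | 5 | 4
3 | dave | 1 | 4 | bob | 3 | 4
3 | dave | 1 | 4 | eve | 3 | 80
After WHERE (4 rows):
cities.price | cities.owner | cities.id | cities.amt | books.owner | books.price | books.yr
3 | eve | 2 | 5 | bob | 3 | 4
3 | eve | 2 | 5 | eve | 3 | 80
5 | eve | 2 | 1 | alice | 5 | 4
5 | eve | 3 | 10 | alice | 5 | 4
After SELECT (4 rows):
cities.amt | books.owner | cities.price
5 | bob | 3
5 | eve | 3
1 | alice | 5
10 | alice | 5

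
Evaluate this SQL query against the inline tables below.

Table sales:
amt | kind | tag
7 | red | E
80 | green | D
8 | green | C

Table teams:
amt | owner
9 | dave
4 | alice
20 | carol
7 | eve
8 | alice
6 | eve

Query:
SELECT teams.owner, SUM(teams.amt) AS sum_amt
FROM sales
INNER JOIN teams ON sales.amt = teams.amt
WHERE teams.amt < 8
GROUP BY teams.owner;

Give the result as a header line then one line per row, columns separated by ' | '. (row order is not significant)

== RESULT ==
teams.owner | sum_amt
eve | 7

Derivation:
After JOIN teams (2 rows):
sales.amt | sales.kind | sales.tag | teams.amt | teams.owner
7 | red | E | 7 | eve
8 | green | C | 8 | alice
After WHERE (1 rows):
sales.amt | sales.kind | sales.tag | teams.amt | teams.owner
7 | red | E | 7 | eve
After GROUP BY (1 rows):
teams.owner | sum_amt
eve | 7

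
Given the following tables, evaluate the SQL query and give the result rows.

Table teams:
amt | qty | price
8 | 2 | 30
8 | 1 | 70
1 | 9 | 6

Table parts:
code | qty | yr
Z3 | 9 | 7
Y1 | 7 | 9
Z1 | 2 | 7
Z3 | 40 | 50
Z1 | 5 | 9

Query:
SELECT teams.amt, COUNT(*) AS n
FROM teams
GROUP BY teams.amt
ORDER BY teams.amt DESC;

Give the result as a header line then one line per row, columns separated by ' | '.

== RESULT ==
teams.amt | n
8 | 2
1 | 1

Derivation:
After GROUP BY (2 rows):
teams.amt | n
8 | 2
1 | 1
After ORDER BY (2 rows):
teams.amt | n
8 | 2
1 | 1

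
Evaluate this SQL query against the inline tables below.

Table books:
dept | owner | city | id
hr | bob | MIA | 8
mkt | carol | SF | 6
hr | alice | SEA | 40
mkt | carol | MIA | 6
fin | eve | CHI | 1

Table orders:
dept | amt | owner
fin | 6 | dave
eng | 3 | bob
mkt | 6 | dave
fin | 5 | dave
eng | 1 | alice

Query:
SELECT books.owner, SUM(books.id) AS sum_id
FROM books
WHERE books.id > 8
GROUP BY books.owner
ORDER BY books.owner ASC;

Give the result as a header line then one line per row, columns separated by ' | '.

== RESULT ==
books.owner | sum_id
alice | 40

Derivation:
After WHERE (1 rows):
books.dept | books.owner | books.city | books.id
hr | alice | SEA | 40
After GROUP BY (1 rows):
books.owner | sum_id
alice | 40
After ORDER BY (1 rows):
books.owner | sum_id
alice | 40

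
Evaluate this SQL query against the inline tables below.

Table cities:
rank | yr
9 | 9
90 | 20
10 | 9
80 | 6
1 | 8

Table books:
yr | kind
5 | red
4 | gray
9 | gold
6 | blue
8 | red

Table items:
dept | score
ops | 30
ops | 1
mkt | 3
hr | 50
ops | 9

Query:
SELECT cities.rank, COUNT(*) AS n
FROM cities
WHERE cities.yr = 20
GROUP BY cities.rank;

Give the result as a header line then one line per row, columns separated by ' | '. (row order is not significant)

== RESULT ==
cities.rank | n
90 | 1

Derivation:
After WHERE (1 rows):
cities.rank | cities.yr
90 | 20
After GROUP BY (1 rows):
cities.rank | n
90 | 1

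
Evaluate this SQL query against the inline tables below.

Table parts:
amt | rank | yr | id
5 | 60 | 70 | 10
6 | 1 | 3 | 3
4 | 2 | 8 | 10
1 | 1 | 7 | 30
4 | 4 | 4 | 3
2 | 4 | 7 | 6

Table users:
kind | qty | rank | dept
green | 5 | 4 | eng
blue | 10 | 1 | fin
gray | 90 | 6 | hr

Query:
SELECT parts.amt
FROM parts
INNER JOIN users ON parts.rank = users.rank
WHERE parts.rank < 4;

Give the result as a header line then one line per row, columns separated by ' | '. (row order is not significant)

== RESULT ==
parts.amt
6
1

Derivation:
After JOIN users (4 rows):
parts.amt | parts.rank | parts.yr | parts.id | users.kind | users.qty | users.rank | users.dept
6 | 1 | 3 | 3 | blue | 10 | 1 | fin
1 | 1 | 7 | 30 | blue | 10 | 1 | fin
4 | 4 | 4 | 3 | green | 5 | 4 | eng
2 | 4 | 7 | 6 | green | 5 | 4 | eng
After WHERE (2 rows):
parts.amt | parts.rank | parts.yr | parts.id | users.kind | users.qty | users.rank | users.dept
6 | 1 | 3 | 3 | blue | 10 | 1 | fin
1 | 1 | 7 | 30 | blue | 10 | 1 | fin
After SELECT (2 rows):
parts.amt
6
1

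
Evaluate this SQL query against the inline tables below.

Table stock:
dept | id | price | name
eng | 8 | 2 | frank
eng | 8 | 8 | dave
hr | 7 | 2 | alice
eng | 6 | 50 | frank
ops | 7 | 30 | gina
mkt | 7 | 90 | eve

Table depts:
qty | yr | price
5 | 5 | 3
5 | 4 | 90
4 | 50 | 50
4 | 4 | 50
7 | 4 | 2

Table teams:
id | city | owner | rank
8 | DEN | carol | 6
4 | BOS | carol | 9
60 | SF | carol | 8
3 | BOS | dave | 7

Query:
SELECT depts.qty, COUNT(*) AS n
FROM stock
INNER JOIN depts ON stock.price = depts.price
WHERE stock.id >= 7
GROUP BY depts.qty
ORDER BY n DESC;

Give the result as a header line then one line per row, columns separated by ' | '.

After JOIN depts (5 rows):
stock.dept | stock.id | stock.price | stock.name | depts.qty | depts.yr | depts.price
eng | 8 | 2 | frank | 7 | 4 | 2
hr | 7 | 2 | alice | 7 | 4 | 2
eng | 6 | 50 | frank | 4 | 50 | 50
eng | 6 | 50 | frank | 4 | 4 | 50
mkt | 7 | 90 | eve | 5 | 4 | 90
After WHERE (3 rows):
stock.dept | stock.id | stock.price | stock.name | depts.qty | depts.yr | depts.price
eng | 8 | 2 | frank | 7 | 4 | 2
hr | 7 | 2 | alice | 7 | 4 | 2
mkt | 7 | 90 | eve | 5 | 4 | 90
After GROUP BY (2 rows):
depts.qty | n
7 | 2
5 | 1
After ORDER BY (2 rows):
depts.qty | n
7 | 2
5 | 1

== RESULT ==
depts.qty | n
7 | 2
5 | 1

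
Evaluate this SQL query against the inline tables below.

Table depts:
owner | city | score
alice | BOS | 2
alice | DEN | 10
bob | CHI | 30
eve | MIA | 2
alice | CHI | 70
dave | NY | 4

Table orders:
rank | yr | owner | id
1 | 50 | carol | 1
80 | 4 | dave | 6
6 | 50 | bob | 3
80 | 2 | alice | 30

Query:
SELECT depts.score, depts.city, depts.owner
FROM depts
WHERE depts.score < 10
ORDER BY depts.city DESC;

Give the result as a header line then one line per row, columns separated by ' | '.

== RESULT ==
depts.score | depts.city | depts.owner
4 | NY | dave
2 | MIA | eve
2 | BOS | alice

Derivation:
After WHERE (3 rows):
depts.owner | depts.city | depts.score
alice | BOS | 2
eve | MIA | 2
dave | NY | 4
After SELECT (3 rows):
depts.score | depts.city | depts.owner
2 | BOS | alice
2 | MIA | eve
4 | NY | dave
After ORDER BY (3 rows):
depts.score | depts.city | depts.owner
4 | NY | dave
2 | MIA | eve
2 | BOS | alice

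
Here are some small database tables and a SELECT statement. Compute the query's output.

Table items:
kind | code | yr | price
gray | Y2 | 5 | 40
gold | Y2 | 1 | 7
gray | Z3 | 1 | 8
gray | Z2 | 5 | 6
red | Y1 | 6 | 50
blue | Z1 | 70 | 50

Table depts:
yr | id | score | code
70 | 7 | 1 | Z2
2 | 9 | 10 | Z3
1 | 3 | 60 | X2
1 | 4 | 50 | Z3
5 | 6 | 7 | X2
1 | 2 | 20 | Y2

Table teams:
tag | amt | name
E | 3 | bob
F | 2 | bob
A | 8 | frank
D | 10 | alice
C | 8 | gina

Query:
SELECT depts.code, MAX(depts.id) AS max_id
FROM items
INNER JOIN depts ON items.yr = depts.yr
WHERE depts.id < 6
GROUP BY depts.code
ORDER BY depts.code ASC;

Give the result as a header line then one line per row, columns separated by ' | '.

After JOIN depts (9 rows):
items.kind | items.code | items.yr | items.price | depts.yr | depts.id | depts.score | depts.code
gray | Y2 | 5 | 40 | 5 | 6 | 7 | X2
gold | Y2 | 1 | 7 | 1 | 3 | 60 | X2
gold | Y2 | 1 | 7 | 1 | 4 | 50 | Z3
gold | Y2 | 1 | 7 | 1 | 2 | 20 | Y2
gray | Z3 | 1 | 8 | 1 | 3 | 60 | X2
gray | Z3 | 1 | 8 | 1 | 4 | 50 | Z3
gray | Z3 | 1 | 8 | 1 | 2 | 20 | Y2
gray | Z2 | 5 | 6 | 5 | 6 | 7 | X2
blue | Z1 | 70 | 50 | 70 | 7 | 1 | Z2
After WHERE (6 rows):
items.kind | items.code | items.yr | items.price | depts.yr | depts.id | depts.score | depts.code
gold | Y2 | 1 | 7 | 1 | 3 | 60 | X2
gold | Y2 | 1 | 7 | 1 | 4 | 50 | Z3
gold | Y2 | 1 | 7 | 1 | 2 | 20 | Y2
gray | Z3 | 1 | 8 | 1 | 3 | 60 | X2
gray | Z3 | 1 | 8 | 1 | 4 | 50 | Z3
gray | Z3 | 1 | 8 | 1 | 2 | 20 | Y2
After GROUP BY (3 rows):
depts.code | max_id
X2 | 3
Z3 | 4
Y2 | 2
After ORDER BY (3 rows):
depts.code | max_id
X2 | 3
Y2 | 2
Z3 | 4

== RESULT ==
depts.code | max_id
X2 | 3
Y2 | 2
Z3 | 4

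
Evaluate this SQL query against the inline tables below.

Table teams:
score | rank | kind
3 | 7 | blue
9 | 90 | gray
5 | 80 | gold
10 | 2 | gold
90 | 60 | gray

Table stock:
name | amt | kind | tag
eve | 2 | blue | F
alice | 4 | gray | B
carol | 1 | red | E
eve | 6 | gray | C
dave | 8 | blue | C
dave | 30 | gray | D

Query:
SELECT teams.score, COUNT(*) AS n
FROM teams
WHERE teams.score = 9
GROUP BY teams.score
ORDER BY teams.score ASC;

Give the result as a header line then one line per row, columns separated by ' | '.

After WHERE (1 rows):
teams.score | teams.rank | teams.kind
9 | 90 | gray
After GROUP BY (1 rows):
teams.score | n
9 | 1
After ORDER BY (1 rows):
teams.score | n
9 | 1

== RESULT ==
teams.score | n
9 | 1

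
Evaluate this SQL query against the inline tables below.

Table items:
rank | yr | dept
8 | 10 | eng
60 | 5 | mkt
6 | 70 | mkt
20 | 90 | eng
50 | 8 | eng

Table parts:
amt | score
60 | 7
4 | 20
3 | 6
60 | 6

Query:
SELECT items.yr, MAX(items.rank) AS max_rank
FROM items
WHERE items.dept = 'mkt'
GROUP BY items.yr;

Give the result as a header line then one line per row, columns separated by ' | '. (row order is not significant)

== RESULT ==
items.yr | max_rank
5 | 60
70 | 6

Derivation:
After WHERE (2 rows):
items.rank | items.yr | items.dept
60 | 5 | mkt
6 | 70 | mkt
After GROUP BY (2 rows):
items.yr | max_rank
5 | 60
70 | 6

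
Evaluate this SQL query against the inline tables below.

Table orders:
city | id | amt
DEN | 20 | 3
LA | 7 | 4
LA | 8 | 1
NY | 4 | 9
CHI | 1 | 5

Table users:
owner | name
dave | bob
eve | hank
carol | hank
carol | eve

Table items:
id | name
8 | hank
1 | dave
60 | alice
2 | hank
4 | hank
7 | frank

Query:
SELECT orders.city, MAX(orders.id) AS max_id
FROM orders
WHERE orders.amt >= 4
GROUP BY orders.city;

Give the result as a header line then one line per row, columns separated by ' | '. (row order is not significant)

After WHERE (3 rows):
orders.city | orders.id | orders.amt
LA | 7 | 4
NY | 4 | 9
CHI | 1 | 5
After GROUP BY (3 rows):
orders.city | max_id
LA | 7
NY | 4
CHI | 1

== RESULT ==
orders.city | max_id
LA | 7
NY | 4
CHI | 1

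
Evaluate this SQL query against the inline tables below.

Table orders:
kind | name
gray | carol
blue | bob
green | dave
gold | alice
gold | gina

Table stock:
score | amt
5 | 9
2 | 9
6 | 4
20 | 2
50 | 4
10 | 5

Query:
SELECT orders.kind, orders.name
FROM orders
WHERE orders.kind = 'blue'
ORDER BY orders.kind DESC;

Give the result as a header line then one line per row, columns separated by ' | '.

After WHERE (1 rows):
orders.kind | orders.name
blue | bob
After SELECT (1 rows):
orders.kind | orders.name
blue | bob
After ORDER BY (1 rows):
orders.kind | orders.name
blue | bob

== RESULT ==
orders.kind | orders.name
blue | bob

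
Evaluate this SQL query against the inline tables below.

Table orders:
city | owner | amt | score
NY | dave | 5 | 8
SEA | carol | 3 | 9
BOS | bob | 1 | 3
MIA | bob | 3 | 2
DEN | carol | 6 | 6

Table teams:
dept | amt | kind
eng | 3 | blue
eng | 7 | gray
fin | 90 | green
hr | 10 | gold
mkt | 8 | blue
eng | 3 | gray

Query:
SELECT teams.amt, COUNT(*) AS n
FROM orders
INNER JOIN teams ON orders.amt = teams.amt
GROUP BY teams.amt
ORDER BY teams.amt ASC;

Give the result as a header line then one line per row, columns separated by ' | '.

== RESULT ==
teams.amt | n
3 | 4

Derivation:
After JOIN teams (4 rows):
orders.city | orders.owner | orders.amt | orders.score | teams.dept | teams.amt | teams.kind
SEA | carol | 3 | 9 | eng | 3 | blue
SEA | carol | 3 | 9 | eng | 3 | gray
MIA | bob | 3 | 2 | eng | 3 | blue
MIA | bob | 3 | 2 | eng | 3 | gray
After GROUP BY (1 rows):
teams.amt | n
3 | 4
After ORDER BY (1 rows):
teams.amt | n
3 | 4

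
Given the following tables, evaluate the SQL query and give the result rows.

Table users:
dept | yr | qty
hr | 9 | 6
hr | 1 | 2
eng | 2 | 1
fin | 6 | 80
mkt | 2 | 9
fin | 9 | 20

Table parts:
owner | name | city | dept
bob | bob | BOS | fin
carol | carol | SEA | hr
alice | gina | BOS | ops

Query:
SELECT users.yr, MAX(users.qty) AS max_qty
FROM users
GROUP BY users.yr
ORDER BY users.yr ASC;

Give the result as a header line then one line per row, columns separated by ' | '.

After GROUP BY (4 rows):
users.yr | max_qty
9 | 20
1 | 2
2 | 9
6 | 80
After ORDER BY (4 rows):
users.yr | max_qty
1 | 2
2 | 9
6 | 80
9 | 20

== RESULT ==
users.yr | max_qty
1 | 2
2 | 9
6 | 80
9 | 20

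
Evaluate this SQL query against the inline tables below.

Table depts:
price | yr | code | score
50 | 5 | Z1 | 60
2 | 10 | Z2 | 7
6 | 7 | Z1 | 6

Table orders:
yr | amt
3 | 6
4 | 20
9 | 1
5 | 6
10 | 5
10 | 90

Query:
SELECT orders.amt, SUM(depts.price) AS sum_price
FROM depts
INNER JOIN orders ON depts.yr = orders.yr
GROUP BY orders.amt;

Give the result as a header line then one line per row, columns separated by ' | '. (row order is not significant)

After JOIN orders (3 rows):
depts.price | depts.yr | depts.code | depts.score | orders.yr | orders.amt
50 | 5 | Z1 | 60 | 5 | 6
2 | 10 | Z2 | 7 | 10 | 5
2 | 10 | Z2 | 7 | 10 | 90
After GROUP BY (3 rows):
orders.amt | sum_price
6 | 50
5 | 2
90 | 2

== RESULT ==
orders.amt | sum_price
6 | 50
5 | 2
90 | 2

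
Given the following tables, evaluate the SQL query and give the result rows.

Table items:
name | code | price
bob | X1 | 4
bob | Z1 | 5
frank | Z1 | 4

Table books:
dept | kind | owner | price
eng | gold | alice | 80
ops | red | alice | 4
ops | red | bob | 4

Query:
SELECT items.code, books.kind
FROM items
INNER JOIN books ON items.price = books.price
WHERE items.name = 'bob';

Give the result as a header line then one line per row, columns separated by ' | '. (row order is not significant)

== RESULT ==
items.code | books.kind
X1 | red
X1 | red

Derivation:
After JOIN books (4 rows):
items.name | items.code | items.price | books.dept | books.kind | books.owner | books.price
bob | X1 | 4 | ops | red | alice | 4
bob | X1 | 4 | ops | red | bob | 4
frank | Z1 | 4 | ops | red | alice | 4
frank | Z1 | 4 | ops | red | bob | 4
After WHERE (2 rows):
items.name | items.code | items.price | books.dept | books.kind | books.owner | books.price
bob | X1 | 4 | ops | red | alice | 4
bob | X1 | 4 | ops | red | bob | 4
After SELECT (2 rows):
items.code | books.kind
X1 | red
X1 | red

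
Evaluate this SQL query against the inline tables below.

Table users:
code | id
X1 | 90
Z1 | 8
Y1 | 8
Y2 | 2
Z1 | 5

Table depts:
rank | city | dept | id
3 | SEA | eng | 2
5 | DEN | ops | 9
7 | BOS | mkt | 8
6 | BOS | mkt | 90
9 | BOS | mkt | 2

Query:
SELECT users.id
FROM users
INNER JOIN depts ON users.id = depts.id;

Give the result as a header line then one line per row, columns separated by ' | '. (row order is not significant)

== RESULT ==
users.id
90
8
8
2
2

Derivation:
After JOIN depts (5 rows):
users.code | users.id | depts.rank | depts.city | depts.dept | depts.id
X1 | 90 | 6 | BOS | mkt | 90
Z1 | 8 | 7 | BOS | mkt | 8
Y1 | 8 | 7 | BOS | mkt | 8
Y2 | 2 | 3 | SEA | eng | 2
Y2 | 2 | 9 | BOS | mkt | 2
After SELECT (5 rows):
users.id
90
8
8
2
2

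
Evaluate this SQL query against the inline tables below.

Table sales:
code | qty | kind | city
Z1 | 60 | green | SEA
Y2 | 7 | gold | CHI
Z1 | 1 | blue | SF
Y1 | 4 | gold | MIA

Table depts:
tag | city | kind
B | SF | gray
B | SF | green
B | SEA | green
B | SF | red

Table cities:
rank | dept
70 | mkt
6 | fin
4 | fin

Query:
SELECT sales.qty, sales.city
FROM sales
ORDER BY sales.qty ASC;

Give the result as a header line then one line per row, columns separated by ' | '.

== RESULT ==
sales.qty | sales.city
1 | SF
4 | MIA
7 | CHI
60 | SEA

Derivation:
After SELECT (4 rows):
sales.qty | sales.city
60 | SEA
7 | CHI
1 | SF
4 | MIA
After ORDER BY (4 rows):
sales.qty | sales.city
1 | SF
4 | MIA
7 | CHI
60 | SEA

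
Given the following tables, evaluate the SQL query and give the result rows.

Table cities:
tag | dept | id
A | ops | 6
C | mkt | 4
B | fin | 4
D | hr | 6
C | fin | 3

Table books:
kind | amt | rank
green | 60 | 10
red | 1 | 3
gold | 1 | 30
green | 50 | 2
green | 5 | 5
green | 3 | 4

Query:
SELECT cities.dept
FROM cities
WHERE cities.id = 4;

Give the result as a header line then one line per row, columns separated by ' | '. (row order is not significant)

After WHERE (2 rows):
cities.tag | cities.dept | cities.id
C | mkt | 4
B | fin | 4
After SELECT (2 rows):
cities.dept
mkt
fin

== RESULT ==
cities.dept
mkt
fin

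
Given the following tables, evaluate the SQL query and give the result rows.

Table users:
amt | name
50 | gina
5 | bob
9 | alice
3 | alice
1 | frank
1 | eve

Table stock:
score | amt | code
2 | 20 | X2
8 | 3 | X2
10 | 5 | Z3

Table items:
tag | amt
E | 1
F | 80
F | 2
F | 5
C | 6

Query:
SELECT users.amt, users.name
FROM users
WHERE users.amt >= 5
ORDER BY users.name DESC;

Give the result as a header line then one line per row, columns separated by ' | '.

== RESULT ==
users.amt | users.name
50 | gina
5 | bob
9 | alice

Derivation:
After WHERE (3 rows):
users.amt | users.name
50 | gina
5 | bob
9 | alice
After SELECT (3 rows):
users.amt | users.name
50 | gina
5 | bob
9 | alice
After ORDER BY (3 rows):
users.amt | users.name
50 | gina
5 | bob
9 | alice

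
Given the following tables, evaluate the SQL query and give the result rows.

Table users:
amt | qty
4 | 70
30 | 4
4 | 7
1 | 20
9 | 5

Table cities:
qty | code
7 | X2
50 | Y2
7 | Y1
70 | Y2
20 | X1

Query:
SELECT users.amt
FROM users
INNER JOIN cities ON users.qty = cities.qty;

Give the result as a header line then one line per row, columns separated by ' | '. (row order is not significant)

After JOIN cities (4 rows):
users.amt | users.qty | cities.qty | cities.code
4 | 70 | 70 | Y2
4 | 7 | 7 | X2
4 | 7 | 7 | Y1
1 | 20 | 20 | X1
After SELECT (4 rows):
users.amt
4
4
4
1

== RESULT ==
users.amt
4
4
4
1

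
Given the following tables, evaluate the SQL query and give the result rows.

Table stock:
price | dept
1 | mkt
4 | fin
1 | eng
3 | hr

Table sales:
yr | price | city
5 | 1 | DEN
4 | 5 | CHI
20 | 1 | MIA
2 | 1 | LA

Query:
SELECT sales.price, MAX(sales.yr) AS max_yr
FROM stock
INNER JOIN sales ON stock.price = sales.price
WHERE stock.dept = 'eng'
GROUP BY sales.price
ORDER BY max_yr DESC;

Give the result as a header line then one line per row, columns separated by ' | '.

== RESULT ==
sales.price | max_yr
1 | 20

Derivation:
After JOIN sales (6 rows):
stock.price | stock.dept | sales.yr | sales.price | sales.city
1 | mkt | 5 | 1 | DEN
1 | mkt | 20 | 1 | MIA
1 | mkt | 2 | 1 | LA
1 | eng | 5 | 1 | DEN
1 | eng | 20 | 1 | MIA
1 | eng | 2 | 1 | LA
After WHERE (3 rows):
stock.price | stock.dept | sales.yr | sales.price | sales.city
1 | eng | 5 | 1 | DEN
1 | eng | 20 | 1 | MIA
1 | eng | 2 | 1 | LA
After GROUP BY (1 rows):
sales.price | max_yr
1 | 20
After ORDER BY (1 rows):
sales.price | max_yr
1 | 20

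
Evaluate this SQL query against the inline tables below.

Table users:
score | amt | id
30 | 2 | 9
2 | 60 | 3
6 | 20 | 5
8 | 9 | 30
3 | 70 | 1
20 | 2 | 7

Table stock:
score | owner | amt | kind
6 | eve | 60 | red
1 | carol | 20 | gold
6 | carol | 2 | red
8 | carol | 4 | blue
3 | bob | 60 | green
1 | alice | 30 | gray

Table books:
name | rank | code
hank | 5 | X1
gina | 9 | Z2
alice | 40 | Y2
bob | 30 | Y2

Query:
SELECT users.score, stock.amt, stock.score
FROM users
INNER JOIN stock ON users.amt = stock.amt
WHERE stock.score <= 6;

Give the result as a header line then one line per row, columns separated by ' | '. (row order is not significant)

After JOIN stock (5 rows):
users.score | users.amt | users.id | stock.score | stock.owner | stock.amt | stock.kind
30 | 2 | 9 | 6 | carol | 2 | red
2 | 60 | 3 | 6 | eve | 60 | red
2 | 60 | 3 | 3 | bob | 60 | green
6 | 20 | 5 | 1 | carol | 20 | gold
20 | 2 | 7 | 6 | carol | 2 | red
After WHERE (5 rows):
users.score | users.amt | users.id | stock.score | stock.owner | stock.amt | stock.kind
30 | 2 | 9 | 6 | carol | 2 | red
2 | 60 | 3 | 6 | eve | 60 | red
2 | 60 | 3 | 3 | bob | 60 | green
6 | 20 | 5 | 1 | carol | 20 | gold
20 | 2 | 7 | 6 | carol | 2 | red
After SELECT (5 rows):
users.score | stock.amt | stock.score
30 | 2 | 6
2 | 60 | 6
2 | 60 | 3
6 | 20 | 1
20 | 2 | 6

== RESULT ==
users.score | stock.amt | stock.score
30 | 2 | 6
2 | 60 | 6
2 | 60 | 3
6 | 20 | 1
20 | 2 | 6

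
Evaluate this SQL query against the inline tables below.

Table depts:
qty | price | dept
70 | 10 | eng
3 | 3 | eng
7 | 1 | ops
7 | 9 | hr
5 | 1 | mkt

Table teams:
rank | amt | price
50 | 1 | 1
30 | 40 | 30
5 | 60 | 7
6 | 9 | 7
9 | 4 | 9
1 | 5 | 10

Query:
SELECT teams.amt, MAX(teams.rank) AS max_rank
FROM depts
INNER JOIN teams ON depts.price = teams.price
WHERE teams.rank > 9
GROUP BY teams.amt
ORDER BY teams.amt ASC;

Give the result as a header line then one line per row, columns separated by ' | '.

After JOIN teams (4 rows):
depts.qty | depts.price | depts.dept | teams.rank | teams.amt | teams.price
70 | 10 | eng | 1 | 5 | 10
7 | 1 | ops | 50 | 1 | 1
7 | 9 | hr | 9 | 4 | 9
5 | 1 | mkt | 50 | 1 | 1
After WHERE (2 rows):
depts.qty | depts.price | depts.dept | teams.rank | teams.amt | teams.price
7 | 1 | ops | 50 | 1 | 1
5 | 1 | mkt | 50 | 1 | 1
After GROUP BY (1 rows):
teams.amt | max_rank
1 | 50
After ORDER BY (1 rows):
teams.amt | max_rank
1 | 50

== RESULT ==
teams.amt | max_rank
1 | 50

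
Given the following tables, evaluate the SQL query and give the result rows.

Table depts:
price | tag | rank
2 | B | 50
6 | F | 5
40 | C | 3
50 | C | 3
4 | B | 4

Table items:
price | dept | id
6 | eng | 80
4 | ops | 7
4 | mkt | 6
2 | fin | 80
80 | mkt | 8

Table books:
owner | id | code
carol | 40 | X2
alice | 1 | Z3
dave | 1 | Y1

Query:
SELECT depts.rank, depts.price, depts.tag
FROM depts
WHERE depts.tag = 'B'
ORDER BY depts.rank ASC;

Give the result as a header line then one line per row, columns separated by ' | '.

== RESULT ==
depts.rank | depts.price | depts.tag
4 | 4 | B
50 | 2 | B

Derivation:
After WHERE (2 rows):
depts.price | depts.tag | depts.rank
2 | B | 50
4 | B | 4
After SELECT (2 rows):
depts.rank | depts.price | depts.tag
50 | 2 | B
4 | 4 | B
After ORDER BY (2 rows):
depts.rank | depts.price | depts.tag
4 | 4 | B
50 | 2 | B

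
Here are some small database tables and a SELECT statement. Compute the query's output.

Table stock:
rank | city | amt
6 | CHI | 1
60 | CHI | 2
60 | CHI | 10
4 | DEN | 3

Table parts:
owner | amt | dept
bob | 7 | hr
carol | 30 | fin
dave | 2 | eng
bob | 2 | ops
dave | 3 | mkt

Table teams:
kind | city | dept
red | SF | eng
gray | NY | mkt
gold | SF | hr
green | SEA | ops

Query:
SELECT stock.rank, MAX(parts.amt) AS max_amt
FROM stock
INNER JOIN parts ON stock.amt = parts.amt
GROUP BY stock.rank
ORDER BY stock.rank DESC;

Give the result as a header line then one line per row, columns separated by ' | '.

== RESULT ==
stock.rank | max_amt
60 | 2
4 | 3

Derivation:
After JOIN parts (3 rows):
stock.rank | stock.city | stock.amt | parts.owner | parts.amt | parts.dept
60 | CHI | 2 | dave | 2 | eng
60 | CHI | 2 | bob | 2 | ops
4 | DEN | 3 | dave | 3 | mkt
After GROUP BY (2 rows):
stock.rank | max_amt
60 | 2
4 | 3
After ORDER BY (2 rows):
stock.rank | max_amt
60 | 2
4 | 3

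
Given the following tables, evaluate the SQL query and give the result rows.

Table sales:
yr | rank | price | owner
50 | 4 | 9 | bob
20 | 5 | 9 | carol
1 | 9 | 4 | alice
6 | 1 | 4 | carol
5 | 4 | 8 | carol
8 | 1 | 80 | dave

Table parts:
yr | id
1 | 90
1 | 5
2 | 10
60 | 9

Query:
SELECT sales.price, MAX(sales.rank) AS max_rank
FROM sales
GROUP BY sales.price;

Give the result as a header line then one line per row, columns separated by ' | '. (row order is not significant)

== RESULT ==
sales.price | max_rank
9 | 5
4 | 9
8 | 4
80 | 1

Derivation:
After GROUP BY (4 rows):
sales.price | max_rank
9 | 5
4 | 9
8 | 4
80 | 1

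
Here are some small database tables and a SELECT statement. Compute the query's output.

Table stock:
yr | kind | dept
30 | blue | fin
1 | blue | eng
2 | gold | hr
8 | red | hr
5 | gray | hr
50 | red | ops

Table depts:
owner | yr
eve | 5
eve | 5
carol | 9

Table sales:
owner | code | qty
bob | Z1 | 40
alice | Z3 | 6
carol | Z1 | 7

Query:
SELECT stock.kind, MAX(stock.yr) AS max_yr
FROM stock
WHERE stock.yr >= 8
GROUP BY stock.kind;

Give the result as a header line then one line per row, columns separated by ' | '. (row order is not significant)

After WHERE (3 rows):
stock.yr | stock.kind | stock.dept
30 | blue | fin
8 | red | hr
50 | red | ops
After GROUP BY (2 rows):
stock.kind | max_yr
blue | 30
red | 50

== RESULT ==
stock.kind | max_yr
blue | 30
red | 50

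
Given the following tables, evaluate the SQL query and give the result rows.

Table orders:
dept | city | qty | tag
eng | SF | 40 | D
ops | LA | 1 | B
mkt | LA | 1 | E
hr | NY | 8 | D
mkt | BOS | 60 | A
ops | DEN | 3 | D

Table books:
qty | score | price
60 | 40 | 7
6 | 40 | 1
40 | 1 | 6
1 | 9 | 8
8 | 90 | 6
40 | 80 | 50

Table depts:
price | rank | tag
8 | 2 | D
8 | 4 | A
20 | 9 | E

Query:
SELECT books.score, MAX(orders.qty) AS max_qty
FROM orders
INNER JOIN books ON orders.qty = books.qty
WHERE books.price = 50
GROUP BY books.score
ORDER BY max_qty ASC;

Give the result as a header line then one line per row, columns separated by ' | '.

After JOIN books (6 rows):
orders.dept | orders.city | orders.qty | orders.tag | books.qty | books.score | books.price
eng | SF | 40 | D | 40 | 1 | 6
eng | SF | 40 | D | 40 | 80 | 50
ops | LA | 1 | B | 1 | 9 | 8
mkt | LA | 1 | E | 1 | 9 | 8
hr | NY | 8 | D | 8 | 90 | 6
mkt | BOS | 60 | A | 60 | 40 | 7
After WHERE (1 rows):
orders.dept | orders.city | orders.qty | orders.tag | books.qty | books.score | books.price
eng | SF | 40 | D | 40 | 80 | 50
After GROUP BY (1 rows):
books.score | max_qty
80 | 40
After ORDER BY (1 rows):
books.score | max_qty
80 | 40

== RESULT ==
books.score | max_qty
80 | 40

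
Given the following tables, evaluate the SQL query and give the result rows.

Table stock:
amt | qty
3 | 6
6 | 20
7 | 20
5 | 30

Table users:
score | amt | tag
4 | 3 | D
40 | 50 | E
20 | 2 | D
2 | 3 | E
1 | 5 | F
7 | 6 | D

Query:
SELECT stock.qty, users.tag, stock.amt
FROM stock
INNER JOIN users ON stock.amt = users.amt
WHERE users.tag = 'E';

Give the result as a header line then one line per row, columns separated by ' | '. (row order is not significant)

== RESULT ==
stock.qty | users.tag | stock.amt
6 | E | 3

Derivation:
After JOIN users (4 rows):
stock.amt | stock.qty | users.score | users.amt | users.tag
3 | 6 | 4 | 3 | D
3 | 6 | 2 | 3 | E
6 | 20 | 7 | 6 | D
5 | 30 | 1 | 5 | F
After WHERE (1 rows):
stock.amt | stock.qty | users.score | users.amt | users.tag
3 | 6 | 2 | 3 | E
After SELECT (1 rows):
stock.qty | users.tag | stock.amt
6 | E | 3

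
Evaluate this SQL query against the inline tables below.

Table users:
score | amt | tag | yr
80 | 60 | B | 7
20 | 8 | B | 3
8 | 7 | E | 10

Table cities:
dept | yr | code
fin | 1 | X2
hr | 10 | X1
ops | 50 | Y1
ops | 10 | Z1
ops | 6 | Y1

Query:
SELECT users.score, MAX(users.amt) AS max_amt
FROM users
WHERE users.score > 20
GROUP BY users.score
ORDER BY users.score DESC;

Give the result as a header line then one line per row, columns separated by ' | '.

After WHERE (1 rows):
users.score | users.amt | users.tag | users.yr
80 | 60 | B | 7
After GROUP BY (1 rows):
users.score | max_amt
80 | 60
After ORDER BY (1 rows):
users.score | max_amt
80 | 60

== RESULT ==
users.score | max_amt
80 | 60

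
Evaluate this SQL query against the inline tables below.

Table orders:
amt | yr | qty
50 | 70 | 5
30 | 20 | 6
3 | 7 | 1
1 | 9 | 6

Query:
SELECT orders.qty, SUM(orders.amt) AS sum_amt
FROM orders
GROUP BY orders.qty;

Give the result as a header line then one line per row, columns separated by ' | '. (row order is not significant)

== RESULT ==
orders.qty | sum_amt
5 | 50
6 | 31
1 | 3

Derivation:
After GROUP BY (3 rows):
orders.qty | sum_amt
5 | 50
6 | 31
1 | 3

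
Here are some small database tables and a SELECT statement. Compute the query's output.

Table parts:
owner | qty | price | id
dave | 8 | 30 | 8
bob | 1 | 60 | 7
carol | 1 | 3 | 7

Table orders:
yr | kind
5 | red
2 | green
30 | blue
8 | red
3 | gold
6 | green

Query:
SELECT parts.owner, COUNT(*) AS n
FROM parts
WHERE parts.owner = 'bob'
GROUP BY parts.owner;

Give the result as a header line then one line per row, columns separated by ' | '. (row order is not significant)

== RESULT ==
parts.owner | n
bob | 1

Derivation:
After WHERE (1 rows):
parts.owner | parts.qty | parts.price | parts.id
bob | 1 | 60 | 7
After GROUP BY (1 rows):
parts.owner | n
bob | 1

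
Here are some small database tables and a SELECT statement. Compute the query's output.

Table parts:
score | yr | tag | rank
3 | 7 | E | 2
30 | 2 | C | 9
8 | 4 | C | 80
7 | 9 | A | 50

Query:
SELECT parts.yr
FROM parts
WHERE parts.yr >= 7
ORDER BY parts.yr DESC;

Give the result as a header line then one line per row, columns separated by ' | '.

== RESULT ==
parts.yr
9
7

Derivation:
After WHERE (2 rows):
parts.score | parts.yr | parts.tag | parts.rank
3 | 7 | E | 2
7 | 9 | A | 50
After SELECT (2 rows):
parts.yr
7
9
After ORDER BY (2 rows):
parts.yr
9
7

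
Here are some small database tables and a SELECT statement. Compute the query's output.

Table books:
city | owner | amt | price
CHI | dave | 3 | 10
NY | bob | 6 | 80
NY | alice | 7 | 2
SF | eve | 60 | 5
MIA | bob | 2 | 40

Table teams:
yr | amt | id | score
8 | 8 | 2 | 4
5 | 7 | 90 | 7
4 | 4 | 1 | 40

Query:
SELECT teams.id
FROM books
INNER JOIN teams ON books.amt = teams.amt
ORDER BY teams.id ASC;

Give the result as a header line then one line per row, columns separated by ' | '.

After JOIN teams (1 rows):
books.city | books.owner | books.amt | books.price | teams.yr | teams.amt | teams.id | teams.score
NY | alice | 7 | 2 | 5 | 7 | 90 | 7
After SELECT (1 rows):
teams.id
90
After ORDER BY (1 rows):
teams.id
90

== RESULT ==
teams.id
90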